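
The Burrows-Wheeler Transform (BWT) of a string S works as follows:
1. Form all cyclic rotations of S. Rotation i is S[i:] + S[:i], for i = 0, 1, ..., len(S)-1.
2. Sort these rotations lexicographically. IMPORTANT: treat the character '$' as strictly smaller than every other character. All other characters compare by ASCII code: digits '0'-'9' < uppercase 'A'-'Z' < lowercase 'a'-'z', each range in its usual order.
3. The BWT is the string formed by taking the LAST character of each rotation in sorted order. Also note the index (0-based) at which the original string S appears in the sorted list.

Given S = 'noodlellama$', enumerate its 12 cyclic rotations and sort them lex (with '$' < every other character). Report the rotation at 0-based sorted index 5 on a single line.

All 12 rotations (rotation i = S[i:]+S[:i]):
  rot[0] = noodlellama$
  rot[1] = oodlellama$n
  rot[2] = odlellama$no
  rot[3] = dlellama$noo
  rot[4] = lellama$nood
  rot[5] = ellama$noodl
  rot[6] = llama$noodle
  rot[7] = lama$noodlel
  rot[8] = ama$noodlell
  rot[9] = ma$noodlella
  rot[10] = a$noodlellam
  rot[11] = $noodlellama
Sorted (with $ < everything):
  sorted[0] = $noodlellama
  sorted[1] = a$noodlellam
  sorted[2] = ama$noodlell
  sorted[3] = dlellama$noo
  sorted[4] = ellama$noodl
  sorted[5] = lama$noodlel
  sorted[6] = lellama$nood
  sorted[7] = llama$noodle
  sorted[8] = ma$noodlella
  sorted[9] = noodlellama$
  sorted[10] = odlellama$no
  sorted[11] = oodlellama$n
sorted[5] = lama$noodlel

Answer: lama$noodlel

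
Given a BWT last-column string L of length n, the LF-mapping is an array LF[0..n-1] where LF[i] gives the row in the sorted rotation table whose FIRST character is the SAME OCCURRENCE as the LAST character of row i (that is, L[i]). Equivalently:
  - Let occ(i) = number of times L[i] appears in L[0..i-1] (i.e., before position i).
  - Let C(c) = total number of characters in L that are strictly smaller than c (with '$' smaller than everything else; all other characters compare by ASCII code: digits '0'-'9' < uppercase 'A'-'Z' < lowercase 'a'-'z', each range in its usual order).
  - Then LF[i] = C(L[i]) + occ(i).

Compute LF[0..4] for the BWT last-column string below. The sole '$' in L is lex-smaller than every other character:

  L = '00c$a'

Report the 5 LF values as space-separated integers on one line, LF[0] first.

Char counts: '$':1, '0':2, 'a':1, 'c':1
C (first-col start): C('$')=0, C('0')=1, C('a')=3, C('c')=4
L[0]='0': occ=0, LF[0]=C('0')+0=1+0=1
L[1]='0': occ=1, LF[1]=C('0')+1=1+1=2
L[2]='c': occ=0, LF[2]=C('c')+0=4+0=4
L[3]='$': occ=0, LF[3]=C('$')+0=0+0=0
L[4]='a': occ=0, LF[4]=C('a')+0=3+0=3

Answer: 1 2 4 0 3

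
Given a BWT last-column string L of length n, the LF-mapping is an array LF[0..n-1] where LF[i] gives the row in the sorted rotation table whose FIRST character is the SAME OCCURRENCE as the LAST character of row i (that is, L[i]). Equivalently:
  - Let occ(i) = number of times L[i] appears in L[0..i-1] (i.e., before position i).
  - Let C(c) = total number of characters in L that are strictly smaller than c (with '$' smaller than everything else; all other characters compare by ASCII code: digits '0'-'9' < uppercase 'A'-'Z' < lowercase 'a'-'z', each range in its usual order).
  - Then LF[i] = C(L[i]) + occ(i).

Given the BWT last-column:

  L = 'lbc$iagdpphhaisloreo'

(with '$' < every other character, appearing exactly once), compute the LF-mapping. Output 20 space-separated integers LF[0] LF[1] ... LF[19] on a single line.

Answer: 12 3 4 0 10 1 7 5 16 17 8 9 2 11 19 13 14 18 6 15

Derivation:
Char counts: '$':1, 'a':2, 'b':1, 'c':1, 'd':1, 'e':1, 'g':1, 'h':2, 'i':2, 'l':2, 'o':2, 'p':2, 'r':1, 's':1
C (first-col start): C('$')=0, C('a')=1, C('b')=3, C('c')=4, C('d')=5, C('e')=6, C('g')=7, C('h')=8, C('i')=10, C('l')=12, C('o')=14, C('p')=16, C('r')=18, C('s')=19
L[0]='l': occ=0, LF[0]=C('l')+0=12+0=12
L[1]='b': occ=0, LF[1]=C('b')+0=3+0=3
L[2]='c': occ=0, LF[2]=C('c')+0=4+0=4
L[3]='$': occ=0, LF[3]=C('$')+0=0+0=0
L[4]='i': occ=0, LF[4]=C('i')+0=10+0=10
L[5]='a': occ=0, LF[5]=C('a')+0=1+0=1
L[6]='g': occ=0, LF[6]=C('g')+0=7+0=7
L[7]='d': occ=0, LF[7]=C('d')+0=5+0=5
L[8]='p': occ=0, LF[8]=C('p')+0=16+0=16
L[9]='p': occ=1, LF[9]=C('p')+1=16+1=17
L[10]='h': occ=0, LF[10]=C('h')+0=8+0=8
L[11]='h': occ=1, LF[11]=C('h')+1=8+1=9
L[12]='a': occ=1, LF[12]=C('a')+1=1+1=2
L[13]='i': occ=1, LF[13]=C('i')+1=10+1=11
L[14]='s': occ=0, LF[14]=C('s')+0=19+0=19
L[15]='l': occ=1, LF[15]=C('l')+1=12+1=13
L[16]='o': occ=0, LF[16]=C('o')+0=14+0=14
L[17]='r': occ=0, LF[17]=C('r')+0=18+0=18
L[18]='e': occ=0, LF[18]=C('e')+0=6+0=6
L[19]='o': occ=1, LF[19]=C('o')+1=14+1=15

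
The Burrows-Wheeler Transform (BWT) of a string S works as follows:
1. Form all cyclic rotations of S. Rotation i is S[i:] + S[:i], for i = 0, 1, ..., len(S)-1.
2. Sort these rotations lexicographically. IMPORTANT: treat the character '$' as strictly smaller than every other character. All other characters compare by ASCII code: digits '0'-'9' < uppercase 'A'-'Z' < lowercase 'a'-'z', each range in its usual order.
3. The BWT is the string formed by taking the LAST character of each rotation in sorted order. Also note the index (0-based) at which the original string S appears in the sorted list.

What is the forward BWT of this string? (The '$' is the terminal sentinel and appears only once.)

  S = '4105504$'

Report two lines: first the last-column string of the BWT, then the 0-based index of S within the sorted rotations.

All 8 rotations (rotation i = S[i:]+S[:i]):
  rot[0] = 4105504$
  rot[1] = 105504$4
  rot[2] = 05504$41
  rot[3] = 5504$410
  rot[4] = 504$4105
  rot[5] = 04$41055
  rot[6] = 4$410550
  rot[7] = $4105504
Sorted (with $ < everything):
  sorted[0] = $4105504  (last char: '4')
  sorted[1] = 04$41055  (last char: '5')
  sorted[2] = 05504$41  (last char: '1')
  sorted[3] = 105504$4  (last char: '4')
  sorted[4] = 4$410550  (last char: '0')
  sorted[5] = 4105504$  (last char: '$')
  sorted[6] = 504$4105  (last char: '5')
  sorted[7] = 5504$410  (last char: '0')
Last column: 45140$50
Original string S is at sorted index 5

Answer: 45140$50
5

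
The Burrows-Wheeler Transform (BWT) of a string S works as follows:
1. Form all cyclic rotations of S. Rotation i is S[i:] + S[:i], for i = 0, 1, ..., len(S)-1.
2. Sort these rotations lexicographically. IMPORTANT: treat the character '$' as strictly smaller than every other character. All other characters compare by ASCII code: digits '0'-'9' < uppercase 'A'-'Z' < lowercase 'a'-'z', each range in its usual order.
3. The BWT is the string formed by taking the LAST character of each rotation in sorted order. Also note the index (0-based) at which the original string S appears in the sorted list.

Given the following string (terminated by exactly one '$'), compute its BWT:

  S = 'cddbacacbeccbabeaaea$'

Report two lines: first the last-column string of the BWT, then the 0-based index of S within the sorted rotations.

All 21 rotations (rotation i = S[i:]+S[:i]):
  rot[0] = cddbacacbeccbabeaaea$
  rot[1] = ddbacacbeccbabeaaea$c
  rot[2] = dbacacbeccbabeaaea$cd
  rot[3] = bacacbeccbabeaaea$cdd
  rot[4] = acacbeccbabeaaea$cddb
  rot[5] = cacbeccbabeaaea$cddba
  rot[6] = acbeccbabeaaea$cddbac
  rot[7] = cbeccbabeaaea$cddbaca
  rot[8] = beccbabeaaea$cddbacac
  rot[9] = eccbabeaaea$cddbacacb
  rot[10] = ccbabeaaea$cddbacacbe
  rot[11] = cbabeaaea$cddbacacbec
  rot[12] = babeaaea$cddbacacbecc
  rot[13] = abeaaea$cddbacacbeccb
  rot[14] = beaaea$cddbacacbeccba
  rot[15] = eaaea$cddbacacbeccbab
  rot[16] = aaea$cddbacacbeccbabe
  rot[17] = aea$cddbacacbeccbabea
  rot[18] = ea$cddbacacbeccbabeaa
  rot[19] = a$cddbacacbeccbabeaae
  rot[20] = $cddbacacbeccbabeaaea
Sorted (with $ < everything):
  sorted[0] = $cddbacacbeccbabeaaea  (last char: 'a')
  sorted[1] = a$cddbacacbeccbabeaae  (last char: 'e')
  sorted[2] = aaea$cddbacacbeccbabe  (last char: 'e')
  sorted[3] = abeaaea$cddbacacbeccb  (last char: 'b')
  sorted[4] = acacbeccbabeaaea$cddb  (last char: 'b')
  sorted[5] = acbeccbabeaaea$cddbac  (last char: 'c')
  sorted[6] = aea$cddbacacbeccbabea  (last char: 'a')
  sorted[7] = babeaaea$cddbacacbecc  (last char: 'c')
  sorted[8] = bacacbeccbabeaaea$cdd  (last char: 'd')
  sorted[9] = beaaea$cddbacacbeccba  (last char: 'a')
  sorted[10] = beccbabeaaea$cddbacac  (last char: 'c')
  sorted[11] = cacbeccbabeaaea$cddba  (last char: 'a')
  sorted[12] = cbabeaaea$cddbacacbec  (last char: 'c')
  sorted[13] = cbeccbabeaaea$cddbaca  (last char: 'a')
  sorted[14] = ccbabeaaea$cddbacacbe  (last char: 'e')
  sorted[15] = cddbacacbeccbabeaaea$  (last char: '$')
  sorted[16] = dbacacbeccbabeaaea$cd  (last char: 'd')
  sorted[17] = ddbacacbeccbabeaaea$c  (last char: 'c')
  sorted[18] = ea$cddbacacbeccbabeaa  (last char: 'a')
  sorted[19] = eaaea$cddbacacbeccbab  (last char: 'b')
  sorted[20] = eccbabeaaea$cddbacacb  (last char: 'b')
Last column: aeebbcacdacacae$dcabb
Original string S is at sorted index 15

Answer: aeebbcacdacacae$dcabb
15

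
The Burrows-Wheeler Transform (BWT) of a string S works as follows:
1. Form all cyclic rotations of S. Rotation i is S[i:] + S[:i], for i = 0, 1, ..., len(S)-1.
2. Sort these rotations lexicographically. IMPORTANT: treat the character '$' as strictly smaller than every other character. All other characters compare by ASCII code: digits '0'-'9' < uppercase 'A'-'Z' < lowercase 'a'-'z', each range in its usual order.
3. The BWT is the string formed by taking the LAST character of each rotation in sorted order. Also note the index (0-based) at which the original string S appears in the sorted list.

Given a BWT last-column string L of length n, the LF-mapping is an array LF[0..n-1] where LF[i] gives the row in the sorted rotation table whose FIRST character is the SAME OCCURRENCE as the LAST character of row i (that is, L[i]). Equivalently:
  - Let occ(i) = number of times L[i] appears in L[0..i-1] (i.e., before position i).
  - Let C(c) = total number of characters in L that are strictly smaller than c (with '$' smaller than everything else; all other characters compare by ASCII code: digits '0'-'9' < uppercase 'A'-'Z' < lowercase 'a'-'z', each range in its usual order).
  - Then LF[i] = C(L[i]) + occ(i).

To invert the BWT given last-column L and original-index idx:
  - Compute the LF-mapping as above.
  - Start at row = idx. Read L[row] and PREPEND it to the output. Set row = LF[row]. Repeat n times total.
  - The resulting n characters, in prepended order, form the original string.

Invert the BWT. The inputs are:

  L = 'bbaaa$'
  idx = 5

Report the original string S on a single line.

LF mapping: 4 5 1 2 3 0
Walk LF starting at row 5, prepending L[row]:
  step 1: row=5, L[5]='$', prepend. Next row=LF[5]=0
  step 2: row=0, L[0]='b', prepend. Next row=LF[0]=4
  step 3: row=4, L[4]='a', prepend. Next row=LF[4]=3
  step 4: row=3, L[3]='a', prepend. Next row=LF[3]=2
  step 5: row=2, L[2]='a', prepend. Next row=LF[2]=1
  step 6: row=1, L[1]='b', prepend. Next row=LF[1]=5
Reversed output: baaab$

Answer: baaab$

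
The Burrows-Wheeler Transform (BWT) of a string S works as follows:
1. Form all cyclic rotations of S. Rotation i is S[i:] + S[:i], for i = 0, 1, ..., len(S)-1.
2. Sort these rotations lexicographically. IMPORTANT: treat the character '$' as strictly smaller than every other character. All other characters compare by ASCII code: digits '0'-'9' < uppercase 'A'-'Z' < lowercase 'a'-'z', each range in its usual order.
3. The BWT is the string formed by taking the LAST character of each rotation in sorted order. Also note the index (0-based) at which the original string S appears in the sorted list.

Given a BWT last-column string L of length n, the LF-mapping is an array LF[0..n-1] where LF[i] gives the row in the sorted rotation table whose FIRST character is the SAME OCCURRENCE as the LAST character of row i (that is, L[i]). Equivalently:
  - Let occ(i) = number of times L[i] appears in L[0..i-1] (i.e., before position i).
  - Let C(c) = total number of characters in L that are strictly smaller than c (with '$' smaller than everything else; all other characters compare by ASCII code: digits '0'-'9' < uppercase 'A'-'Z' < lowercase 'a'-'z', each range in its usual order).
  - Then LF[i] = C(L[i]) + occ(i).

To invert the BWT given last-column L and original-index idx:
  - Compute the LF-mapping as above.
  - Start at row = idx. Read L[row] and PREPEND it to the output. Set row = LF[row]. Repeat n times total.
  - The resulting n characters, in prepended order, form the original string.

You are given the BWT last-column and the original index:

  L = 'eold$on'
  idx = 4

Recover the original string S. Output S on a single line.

Answer: noodle$

Derivation:
LF mapping: 2 5 3 1 0 6 4
Walk LF starting at row 4, prepending L[row]:
  step 1: row=4, L[4]='$', prepend. Next row=LF[4]=0
  step 2: row=0, L[0]='e', prepend. Next row=LF[0]=2
  step 3: row=2, L[2]='l', prepend. Next row=LF[2]=3
  step 4: row=3, L[3]='d', prepend. Next row=LF[3]=1
  step 5: row=1, L[1]='o', prepend. Next row=LF[1]=5
  step 6: row=5, L[5]='o', prepend. Next row=LF[5]=6
  step 7: row=6, L[6]='n', prepend. Next row=LF[6]=4
Reversed output: noodle$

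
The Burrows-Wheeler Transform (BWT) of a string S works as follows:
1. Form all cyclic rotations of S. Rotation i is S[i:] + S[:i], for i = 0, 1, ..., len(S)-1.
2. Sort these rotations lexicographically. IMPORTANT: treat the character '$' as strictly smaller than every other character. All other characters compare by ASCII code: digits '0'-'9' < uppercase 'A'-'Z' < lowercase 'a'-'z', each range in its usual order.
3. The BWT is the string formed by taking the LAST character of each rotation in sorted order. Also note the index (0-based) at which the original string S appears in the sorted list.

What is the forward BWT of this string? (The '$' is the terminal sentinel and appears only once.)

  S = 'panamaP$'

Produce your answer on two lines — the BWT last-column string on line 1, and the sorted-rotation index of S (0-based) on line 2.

All 8 rotations (rotation i = S[i:]+S[:i]):
  rot[0] = panamaP$
  rot[1] = anamaP$p
  rot[2] = namaP$pa
  rot[3] = amaP$pan
  rot[4] = maP$pana
  rot[5] = aP$panam
  rot[6] = P$panama
  rot[7] = $panamaP
Sorted (with $ < everything):
  sorted[0] = $panamaP  (last char: 'P')
  sorted[1] = P$panama  (last char: 'a')
  sorted[2] = aP$panam  (last char: 'm')
  sorted[3] = amaP$pan  (last char: 'n')
  sorted[4] = anamaP$p  (last char: 'p')
  sorted[5] = maP$pana  (last char: 'a')
  sorted[6] = namaP$pa  (last char: 'a')
  sorted[7] = panamaP$  (last char: '$')
Last column: Pamnpaa$
Original string S is at sorted index 7

Answer: Pamnpaa$
7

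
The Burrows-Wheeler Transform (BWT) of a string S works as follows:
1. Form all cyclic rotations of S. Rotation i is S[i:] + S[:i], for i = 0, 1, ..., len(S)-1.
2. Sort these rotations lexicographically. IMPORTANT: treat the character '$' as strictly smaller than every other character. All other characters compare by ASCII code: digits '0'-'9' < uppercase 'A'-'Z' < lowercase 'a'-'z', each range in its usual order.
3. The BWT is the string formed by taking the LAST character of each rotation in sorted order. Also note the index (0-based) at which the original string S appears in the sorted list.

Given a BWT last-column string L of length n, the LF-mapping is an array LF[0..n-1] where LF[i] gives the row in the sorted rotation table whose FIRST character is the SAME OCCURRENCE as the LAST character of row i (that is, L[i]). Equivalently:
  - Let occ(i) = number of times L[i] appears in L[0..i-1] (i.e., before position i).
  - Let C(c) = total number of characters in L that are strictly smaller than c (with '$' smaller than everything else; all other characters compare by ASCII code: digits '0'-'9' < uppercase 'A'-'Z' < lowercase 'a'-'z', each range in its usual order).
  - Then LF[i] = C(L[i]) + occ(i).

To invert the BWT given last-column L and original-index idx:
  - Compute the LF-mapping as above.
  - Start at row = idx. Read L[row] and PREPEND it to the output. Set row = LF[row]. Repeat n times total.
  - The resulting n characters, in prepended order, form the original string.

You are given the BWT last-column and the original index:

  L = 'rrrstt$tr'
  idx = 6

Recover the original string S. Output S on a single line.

Answer: trttsrrr$

Derivation:
LF mapping: 1 2 3 5 6 7 0 8 4
Walk LF starting at row 6, prepending L[row]:
  step 1: row=6, L[6]='$', prepend. Next row=LF[6]=0
  step 2: row=0, L[0]='r', prepend. Next row=LF[0]=1
  step 3: row=1, L[1]='r', prepend. Next row=LF[1]=2
  step 4: row=2, L[2]='r', prepend. Next row=LF[2]=3
  step 5: row=3, L[3]='s', prepend. Next row=LF[3]=5
  step 6: row=5, L[5]='t', prepend. Next row=LF[5]=7
  step 7: row=7, L[7]='t', prepend. Next row=LF[7]=8
  step 8: row=8, L[8]='r', prepend. Next row=LF[8]=4
  step 9: row=4, L[4]='t', prepend. Next row=LF[4]=6
Reversed output: trttsrrr$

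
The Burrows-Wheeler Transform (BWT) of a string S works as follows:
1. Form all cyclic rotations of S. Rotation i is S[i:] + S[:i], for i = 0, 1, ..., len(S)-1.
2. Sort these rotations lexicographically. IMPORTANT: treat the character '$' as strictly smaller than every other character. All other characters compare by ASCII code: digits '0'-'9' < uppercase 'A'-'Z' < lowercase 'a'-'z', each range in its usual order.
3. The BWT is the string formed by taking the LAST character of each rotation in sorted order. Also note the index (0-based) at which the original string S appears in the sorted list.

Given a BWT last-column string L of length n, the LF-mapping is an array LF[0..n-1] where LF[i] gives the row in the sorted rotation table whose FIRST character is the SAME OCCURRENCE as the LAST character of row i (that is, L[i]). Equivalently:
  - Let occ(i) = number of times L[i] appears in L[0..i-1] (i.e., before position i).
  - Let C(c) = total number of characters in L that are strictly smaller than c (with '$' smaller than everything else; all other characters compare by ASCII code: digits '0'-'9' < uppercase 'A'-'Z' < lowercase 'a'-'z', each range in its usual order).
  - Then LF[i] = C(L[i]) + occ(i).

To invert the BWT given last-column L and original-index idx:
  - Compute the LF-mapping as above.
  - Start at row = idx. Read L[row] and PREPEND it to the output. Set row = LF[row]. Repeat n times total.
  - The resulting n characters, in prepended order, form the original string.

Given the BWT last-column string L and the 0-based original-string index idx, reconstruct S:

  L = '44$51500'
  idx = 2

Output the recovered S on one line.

LF mapping: 4 5 0 6 3 7 1 2
Walk LF starting at row 2, prepending L[row]:
  step 1: row=2, L[2]='$', prepend. Next row=LF[2]=0
  step 2: row=0, L[0]='4', prepend. Next row=LF[0]=4
  step 3: row=4, L[4]='1', prepend. Next row=LF[4]=3
  step 4: row=3, L[3]='5', prepend. Next row=LF[3]=6
  step 5: row=6, L[6]='0', prepend. Next row=LF[6]=1
  step 6: row=1, L[1]='4', prepend. Next row=LF[1]=5
  step 7: row=5, L[5]='5', prepend. Next row=LF[5]=7
  step 8: row=7, L[7]='0', prepend. Next row=LF[7]=2
Reversed output: 0540514$

Answer: 0540514$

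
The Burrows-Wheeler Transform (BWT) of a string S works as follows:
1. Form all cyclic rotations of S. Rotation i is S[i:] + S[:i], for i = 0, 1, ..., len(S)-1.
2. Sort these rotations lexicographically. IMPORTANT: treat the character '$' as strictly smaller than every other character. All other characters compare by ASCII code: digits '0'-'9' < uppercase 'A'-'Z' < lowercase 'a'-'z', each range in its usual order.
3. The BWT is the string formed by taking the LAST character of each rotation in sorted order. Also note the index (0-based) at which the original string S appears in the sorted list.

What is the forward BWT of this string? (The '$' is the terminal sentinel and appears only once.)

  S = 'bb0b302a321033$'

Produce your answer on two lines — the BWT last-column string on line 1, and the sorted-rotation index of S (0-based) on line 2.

All 15 rotations (rotation i = S[i:]+S[:i]):
  rot[0] = bb0b302a321033$
  rot[1] = b0b302a321033$b
  rot[2] = 0b302a321033$bb
  rot[3] = b302a321033$bb0
  rot[4] = 302a321033$bb0b
  rot[5] = 02a321033$bb0b3
  rot[6] = 2a321033$bb0b30
  rot[7] = a321033$bb0b302
  rot[8] = 321033$bb0b302a
  rot[9] = 21033$bb0b302a3
  rot[10] = 1033$bb0b302a32
  rot[11] = 033$bb0b302a321
  rot[12] = 33$bb0b302a3210
  rot[13] = 3$bb0b302a32103
  rot[14] = $bb0b302a321033
Sorted (with $ < everything):
  sorted[0] = $bb0b302a321033  (last char: '3')
  sorted[1] = 02a321033$bb0b3  (last char: '3')
  sorted[2] = 033$bb0b302a321  (last char: '1')
  sorted[3] = 0b302a321033$bb  (last char: 'b')
  sorted[4] = 1033$bb0b302a32  (last char: '2')
  sorted[5] = 21033$bb0b302a3  (last char: '3')
  sorted[6] = 2a321033$bb0b30  (last char: '0')
  sorted[7] = 3$bb0b302a32103  (last char: '3')
  sorted[8] = 302a321033$bb0b  (last char: 'b')
  sorted[9] = 321033$bb0b302a  (last char: 'a')
  sorted[10] = 33$bb0b302a3210  (last char: '0')
  sorted[11] = a321033$bb0b302  (last char: '2')
  sorted[12] = b0b302a321033$b  (last char: 'b')
  sorted[13] = b302a321033$bb0  (last char: '0')
  sorted[14] = bb0b302a321033$  (last char: '$')
Last column: 331b2303ba02b0$
Original string S is at sorted index 14

Answer: 331b2303ba02b0$
14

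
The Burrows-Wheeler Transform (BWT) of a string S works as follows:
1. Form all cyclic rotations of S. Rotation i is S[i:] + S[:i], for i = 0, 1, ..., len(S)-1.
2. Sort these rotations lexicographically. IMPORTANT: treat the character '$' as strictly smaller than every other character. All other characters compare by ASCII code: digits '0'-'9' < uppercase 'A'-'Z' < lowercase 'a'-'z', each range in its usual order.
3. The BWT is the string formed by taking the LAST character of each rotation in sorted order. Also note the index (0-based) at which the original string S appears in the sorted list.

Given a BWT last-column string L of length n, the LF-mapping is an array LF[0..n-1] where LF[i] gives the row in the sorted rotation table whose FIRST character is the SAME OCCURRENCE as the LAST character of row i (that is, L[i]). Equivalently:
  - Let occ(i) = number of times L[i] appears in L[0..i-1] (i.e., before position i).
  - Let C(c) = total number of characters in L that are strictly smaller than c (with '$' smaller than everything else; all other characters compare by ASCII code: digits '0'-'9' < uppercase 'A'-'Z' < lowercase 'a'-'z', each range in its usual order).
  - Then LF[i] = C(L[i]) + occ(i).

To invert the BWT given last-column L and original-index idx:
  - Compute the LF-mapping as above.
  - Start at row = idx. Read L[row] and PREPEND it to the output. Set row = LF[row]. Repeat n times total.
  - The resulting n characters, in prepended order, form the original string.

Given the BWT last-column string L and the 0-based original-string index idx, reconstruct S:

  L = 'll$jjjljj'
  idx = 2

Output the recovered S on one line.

Answer: jjljjjll$

Derivation:
LF mapping: 6 7 0 1 2 3 8 4 5
Walk LF starting at row 2, prepending L[row]:
  step 1: row=2, L[2]='$', prepend. Next row=LF[2]=0
  step 2: row=0, L[0]='l', prepend. Next row=LF[0]=6
  step 3: row=6, L[6]='l', prepend. Next row=LF[6]=8
  step 4: row=8, L[8]='j', prepend. Next row=LF[8]=5
  step 5: row=5, L[5]='j', prepend. Next row=LF[5]=3
  step 6: row=3, L[3]='j', prepend. Next row=LF[3]=1
  step 7: row=1, L[1]='l', prepend. Next row=LF[1]=7
  step 8: row=7, L[7]='j', prepend. Next row=LF[7]=4
  step 9: row=4, L[4]='j', prepend. Next row=LF[4]=2
Reversed output: jjljjjll$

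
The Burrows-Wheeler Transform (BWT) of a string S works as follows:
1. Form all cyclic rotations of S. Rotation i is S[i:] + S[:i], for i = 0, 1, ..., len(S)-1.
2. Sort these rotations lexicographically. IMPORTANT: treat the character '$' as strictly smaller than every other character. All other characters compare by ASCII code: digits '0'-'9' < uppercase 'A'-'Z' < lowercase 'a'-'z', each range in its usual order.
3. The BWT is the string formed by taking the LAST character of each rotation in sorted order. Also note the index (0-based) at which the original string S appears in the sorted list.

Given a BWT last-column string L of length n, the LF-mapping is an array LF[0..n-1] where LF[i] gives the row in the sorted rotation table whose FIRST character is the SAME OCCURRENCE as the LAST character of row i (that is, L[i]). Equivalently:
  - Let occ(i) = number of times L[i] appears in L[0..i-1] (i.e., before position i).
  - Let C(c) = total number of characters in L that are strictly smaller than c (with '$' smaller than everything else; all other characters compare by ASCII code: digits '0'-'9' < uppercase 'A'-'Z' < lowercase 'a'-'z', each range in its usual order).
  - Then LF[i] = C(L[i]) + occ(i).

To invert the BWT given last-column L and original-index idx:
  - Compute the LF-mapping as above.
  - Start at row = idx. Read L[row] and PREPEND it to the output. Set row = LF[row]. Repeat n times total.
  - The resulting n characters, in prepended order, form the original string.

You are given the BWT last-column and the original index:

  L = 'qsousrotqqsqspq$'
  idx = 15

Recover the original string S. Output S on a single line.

Answer: upsssooqrqqtqsq$

Derivation:
LF mapping: 4 10 1 15 11 9 2 14 5 6 12 7 13 3 8 0
Walk LF starting at row 15, prepending L[row]:
  step 1: row=15, L[15]='$', prepend. Next row=LF[15]=0
  step 2: row=0, L[0]='q', prepend. Next row=LF[0]=4
  step 3: row=4, L[4]='s', prepend. Next row=LF[4]=11
  step 4: row=11, L[11]='q', prepend. Next row=LF[11]=7
  step 5: row=7, L[7]='t', prepend. Next row=LF[7]=14
  step 6: row=14, L[14]='q', prepend. Next row=LF[14]=8
  step 7: row=8, L[8]='q', prepend. Next row=LF[8]=5
  step 8: row=5, L[5]='r', prepend. Next row=LF[5]=9
  step 9: row=9, L[9]='q', prepend. Next row=LF[9]=6
  step 10: row=6, L[6]='o', prepend. Next row=LF[6]=2
  step 11: row=2, L[2]='o', prepend. Next row=LF[2]=1
  step 12: row=1, L[1]='s', prepend. Next row=LF[1]=10
  step 13: row=10, L[10]='s', prepend. Next row=LF[10]=12
  step 14: row=12, L[12]='s', prepend. Next row=LF[12]=13
  step 15: row=13, L[13]='p', prepend. Next row=LF[13]=3
  step 16: row=3, L[3]='u', prepend. Next row=LF[3]=15
Reversed output: upsssooqrqqtqsq$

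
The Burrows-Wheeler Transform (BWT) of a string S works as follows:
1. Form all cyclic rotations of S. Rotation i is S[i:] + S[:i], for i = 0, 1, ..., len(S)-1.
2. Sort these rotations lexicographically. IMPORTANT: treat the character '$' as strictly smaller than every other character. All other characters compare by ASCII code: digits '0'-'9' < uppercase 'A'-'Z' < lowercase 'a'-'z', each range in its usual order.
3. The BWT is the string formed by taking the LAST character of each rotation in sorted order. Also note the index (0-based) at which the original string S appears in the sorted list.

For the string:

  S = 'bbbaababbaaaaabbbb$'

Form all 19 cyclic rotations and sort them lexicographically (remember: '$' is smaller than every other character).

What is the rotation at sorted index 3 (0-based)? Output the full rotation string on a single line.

Answer: aaabbbb$bbbaababbaa

Derivation:
All 19 rotations (rotation i = S[i:]+S[:i]):
  rot[0] = bbbaababbaaaaabbbb$
  rot[1] = bbaababbaaaaabbbb$b
  rot[2] = baababbaaaaabbbb$bb
  rot[3] = aababbaaaaabbbb$bbb
  rot[4] = ababbaaaaabbbb$bbba
  rot[5] = babbaaaaabbbb$bbbaa
  rot[6] = abbaaaaabbbb$bbbaab
  rot[7] = bbaaaaabbbb$bbbaaba
  rot[8] = baaaaabbbb$bbbaabab
  rot[9] = aaaaabbbb$bbbaababb
  rot[10] = aaaabbbb$bbbaababba
  rot[11] = aaabbbb$bbbaababbaa
  rot[12] = aabbbb$bbbaababbaaa
  rot[13] = abbbb$bbbaababbaaaa
  rot[14] = bbbb$bbbaababbaaaaa
  rot[15] = bbb$bbbaababbaaaaab
  rot[16] = bb$bbbaababbaaaaabb
  rot[17] = b$bbbaababbaaaaabbb
  rot[18] = $bbbaababbaaaaabbbb
Sorted (with $ < everything):
  sorted[0] = $bbbaababbaaaaabbbb
  sorted[1] = aaaaabbbb$bbbaababb
  sorted[2] = aaaabbbb$bbbaababba
  sorted[3] = aaabbbb$bbbaababbaa
  sorted[4] = aababbaaaaabbbb$bbb
  sorted[5] = aabbbb$bbbaababbaaa
  sorted[6] = ababbaaaaabbbb$bbba
  sorted[7] = abbaaaaabbbb$bbbaab
  sorted[8] = abbbb$bbbaababbaaaa
  sorted[9] = b$bbbaababbaaaaabbb
  sorted[10] = baaaaabbbb$bbbaabab
  sorted[11] = baababbaaaaabbbb$bb
  sorted[12] = babbaaaaabbbb$bbbaa
  sorted[13] = bb$bbbaababbaaaaabb
  sorted[14] = bbaaaaabbbb$bbbaaba
  sorted[15] = bbaababbaaaaabbbb$b
  sorted[16] = bbb$bbbaababbaaaaab
  sorted[17] = bbbaababbaaaaabbbb$
  sorted[18] = bbbb$bbbaababbaaaaa
sorted[3] = aaabbbb$bbbaababbaa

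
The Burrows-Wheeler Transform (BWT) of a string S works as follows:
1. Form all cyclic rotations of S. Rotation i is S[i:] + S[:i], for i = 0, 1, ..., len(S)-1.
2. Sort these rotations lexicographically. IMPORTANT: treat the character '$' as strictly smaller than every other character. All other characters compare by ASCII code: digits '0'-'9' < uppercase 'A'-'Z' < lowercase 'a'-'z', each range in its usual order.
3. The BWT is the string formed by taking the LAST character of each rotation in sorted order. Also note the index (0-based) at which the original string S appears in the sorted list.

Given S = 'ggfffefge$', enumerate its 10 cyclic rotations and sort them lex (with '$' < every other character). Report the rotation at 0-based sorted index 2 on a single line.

Answer: efge$ggfff

Derivation:
All 10 rotations (rotation i = S[i:]+S[:i]):
  rot[0] = ggfffefge$
  rot[1] = gfffefge$g
  rot[2] = fffefge$gg
  rot[3] = ffefge$ggf
  rot[4] = fefge$ggff
  rot[5] = efge$ggfff
  rot[6] = fge$ggfffe
  rot[7] = ge$ggfffef
  rot[8] = e$ggfffefg
  rot[9] = $ggfffefge
Sorted (with $ < everything):
  sorted[0] = $ggfffefge
  sorted[1] = e$ggfffefg
  sorted[2] = efge$ggfff
  sorted[3] = fefge$ggff
  sorted[4] = ffefge$ggf
  sorted[5] = fffefge$gg
  sorted[6] = fge$ggfffe
  sorted[7] = ge$ggfffef
  sorted[8] = gfffefge$g
  sorted[9] = ggfffefge$
sorted[2] = efge$ggfff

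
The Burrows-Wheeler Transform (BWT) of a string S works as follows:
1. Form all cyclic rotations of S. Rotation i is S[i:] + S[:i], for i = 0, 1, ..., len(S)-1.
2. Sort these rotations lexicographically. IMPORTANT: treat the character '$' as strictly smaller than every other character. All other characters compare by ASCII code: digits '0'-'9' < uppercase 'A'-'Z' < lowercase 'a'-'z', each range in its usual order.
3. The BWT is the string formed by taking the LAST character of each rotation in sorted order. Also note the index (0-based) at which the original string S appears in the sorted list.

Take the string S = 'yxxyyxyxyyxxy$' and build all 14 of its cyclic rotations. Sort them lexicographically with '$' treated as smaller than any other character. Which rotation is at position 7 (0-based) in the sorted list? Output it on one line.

All 14 rotations (rotation i = S[i:]+S[:i]):
  rot[0] = yxxyyxyxyyxxy$
  rot[1] = xxyyxyxyyxxy$y
  rot[2] = xyyxyxyyxxy$yx
  rot[3] = yyxyxyyxxy$yxx
  rot[4] = yxyxyyxxy$yxxy
  rot[5] = xyxyyxxy$yxxyy
  rot[6] = yxyyxxy$yxxyyx
  rot[7] = xyyxxy$yxxyyxy
  rot[8] = yyxxy$yxxyyxyx
  rot[9] = yxxy$yxxyyxyxy
  rot[10] = xxy$yxxyyxyxyy
  rot[11] = xy$yxxyyxyxyyx
  rot[12] = y$yxxyyxyxyyxx
  rot[13] = $yxxyyxyxyyxxy
Sorted (with $ < everything):
  sorted[0] = $yxxyyxyxyyxxy
  sorted[1] = xxy$yxxyyxyxyy
  sorted[2] = xxyyxyxyyxxy$y
  sorted[3] = xy$yxxyyxyxyyx
  sorted[4] = xyxyyxxy$yxxyy
  sorted[5] = xyyxxy$yxxyyxy
  sorted[6] = xyyxyxyyxxy$yx
  sorted[7] = y$yxxyyxyxyyxx
  sorted[8] = yxxy$yxxyyxyxy
  sorted[9] = yxxyyxyxyyxxy$
  sorted[10] = yxyxyyxxy$yxxy
  sorted[11] = yxyyxxy$yxxyyx
  sorted[12] = yyxxy$yxxyyxyx
  sorted[13] = yyxyxyyxxy$yxx
sorted[7] = y$yxxyyxyxyyxx

Answer: y$yxxyyxyxyyxx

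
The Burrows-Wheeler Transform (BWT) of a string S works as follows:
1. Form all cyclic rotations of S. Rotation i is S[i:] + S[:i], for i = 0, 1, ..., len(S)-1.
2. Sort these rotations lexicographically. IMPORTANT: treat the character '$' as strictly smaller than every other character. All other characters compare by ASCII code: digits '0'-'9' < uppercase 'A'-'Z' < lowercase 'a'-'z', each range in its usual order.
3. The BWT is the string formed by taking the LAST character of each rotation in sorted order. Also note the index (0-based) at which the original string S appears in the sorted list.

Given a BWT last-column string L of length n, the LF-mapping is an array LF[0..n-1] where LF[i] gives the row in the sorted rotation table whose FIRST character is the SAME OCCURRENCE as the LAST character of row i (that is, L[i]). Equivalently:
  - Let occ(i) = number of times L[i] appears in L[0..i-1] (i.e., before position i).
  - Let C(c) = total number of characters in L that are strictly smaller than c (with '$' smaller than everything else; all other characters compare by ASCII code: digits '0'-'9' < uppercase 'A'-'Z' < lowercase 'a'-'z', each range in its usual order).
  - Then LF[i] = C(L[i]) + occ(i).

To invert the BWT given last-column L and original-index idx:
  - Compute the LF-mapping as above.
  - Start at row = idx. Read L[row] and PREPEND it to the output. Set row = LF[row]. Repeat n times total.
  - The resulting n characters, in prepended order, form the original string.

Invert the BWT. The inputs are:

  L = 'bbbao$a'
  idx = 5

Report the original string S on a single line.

Answer: baobab$

Derivation:
LF mapping: 3 4 5 1 6 0 2
Walk LF starting at row 5, prepending L[row]:
  step 1: row=5, L[5]='$', prepend. Next row=LF[5]=0
  step 2: row=0, L[0]='b', prepend. Next row=LF[0]=3
  step 3: row=3, L[3]='a', prepend. Next row=LF[3]=1
  step 4: row=1, L[1]='b', prepend. Next row=LF[1]=4
  step 5: row=4, L[4]='o', prepend. Next row=LF[4]=6
  step 6: row=6, L[6]='a', prepend. Next row=LF[6]=2
  step 7: row=2, L[2]='b', prepend. Next row=LF[2]=5
Reversed output: baobab$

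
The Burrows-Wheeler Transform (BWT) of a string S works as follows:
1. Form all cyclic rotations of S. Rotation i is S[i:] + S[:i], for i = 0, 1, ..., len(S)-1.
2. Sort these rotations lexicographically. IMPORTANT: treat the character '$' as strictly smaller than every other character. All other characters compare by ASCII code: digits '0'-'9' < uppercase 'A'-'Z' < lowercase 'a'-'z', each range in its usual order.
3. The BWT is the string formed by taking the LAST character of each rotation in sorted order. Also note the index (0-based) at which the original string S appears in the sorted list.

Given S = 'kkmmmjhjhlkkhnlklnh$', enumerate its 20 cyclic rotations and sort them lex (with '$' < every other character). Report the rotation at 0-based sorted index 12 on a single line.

Answer: lkkhnlklnh$kkmmmjhjh

Derivation:
All 20 rotations (rotation i = S[i:]+S[:i]):
  rot[0] = kkmmmjhjhlkkhnlklnh$
  rot[1] = kmmmjhjhlkkhnlklnh$k
  rot[2] = mmmjhjhlkkhnlklnh$kk
  rot[3] = mmjhjhlkkhnlklnh$kkm
  rot[4] = mjhjhlkkhnlklnh$kkmm
  rot[5] = jhjhlkkhnlklnh$kkmmm
  rot[6] = hjhlkkhnlklnh$kkmmmj
  rot[7] = jhlkkhnlklnh$kkmmmjh
  rot[8] = hlkkhnlklnh$kkmmmjhj
  rot[9] = lkkhnlklnh$kkmmmjhjh
  rot[10] = kkhnlklnh$kkmmmjhjhl
  rot[11] = khnlklnh$kkmmmjhjhlk
  rot[12] = hnlklnh$kkmmmjhjhlkk
  rot[13] = nlklnh$kkmmmjhjhlkkh
  rot[14] = lklnh$kkmmmjhjhlkkhn
  rot[15] = klnh$kkmmmjhjhlkkhnl
  rot[16] = lnh$kkmmmjhjhlkkhnlk
  rot[17] = nh$kkmmmjhjhlkkhnlkl
  rot[18] = h$kkmmmjhjhlkkhnlkln
  rot[19] = $kkmmmjhjhlkkhnlklnh
Sorted (with $ < everything):
  sorted[0] = $kkmmmjhjhlkkhnlklnh
  sorted[1] = h$kkmmmjhjhlkkhnlkln
  sorted[2] = hjhlkkhnlklnh$kkmmmj
  sorted[3] = hlkkhnlklnh$kkmmmjhj
  sorted[4] = hnlklnh$kkmmmjhjhlkk
  sorted[5] = jhjhlkkhnlklnh$kkmmm
  sorted[6] = jhlkkhnlklnh$kkmmmjh
  sorted[7] = khnlklnh$kkmmmjhjhlk
  sorted[8] = kkhnlklnh$kkmmmjhjhl
  sorted[9] = kkmmmjhjhlkkhnlklnh$
  sorted[10] = klnh$kkmmmjhjhlkkhnl
  sorted[11] = kmmmjhjhlkkhnlklnh$k
  sorted[12] = lkkhnlklnh$kkmmmjhjh
  sorted[13] = lklnh$kkmmmjhjhlkkhn
  sorted[14] = lnh$kkmmmjhjhlkkhnlk
  sorted[15] = mjhjhlkkhnlklnh$kkmm
  sorted[16] = mmjhjhlkkhnlklnh$kkm
  sorted[17] = mmmjhjhlkkhnlklnh$kk
  sorted[18] = nh$kkmmmjhjhlkkhnlkl
  sorted[19] = nlklnh$kkmmmjhjhlkkh
sorted[12] = lkkhnlklnh$kkmmmjhjh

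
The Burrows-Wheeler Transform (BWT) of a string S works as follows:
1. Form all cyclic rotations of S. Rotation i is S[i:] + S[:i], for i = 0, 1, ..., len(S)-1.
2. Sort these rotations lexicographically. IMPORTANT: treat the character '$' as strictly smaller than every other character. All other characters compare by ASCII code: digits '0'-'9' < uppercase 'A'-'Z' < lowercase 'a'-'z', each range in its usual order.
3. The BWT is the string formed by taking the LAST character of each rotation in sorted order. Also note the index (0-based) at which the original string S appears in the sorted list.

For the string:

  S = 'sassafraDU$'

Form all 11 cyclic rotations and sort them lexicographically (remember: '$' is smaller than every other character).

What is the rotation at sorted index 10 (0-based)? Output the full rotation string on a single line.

All 11 rotations (rotation i = S[i:]+S[:i]):
  rot[0] = sassafraDU$
  rot[1] = assafraDU$s
  rot[2] = ssafraDU$sa
  rot[3] = safraDU$sas
  rot[4] = afraDU$sass
  rot[5] = fraDU$sassa
  rot[6] = raDU$sassaf
  rot[7] = aDU$sassafr
  rot[8] = DU$sassafra
  rot[9] = U$sassafraD
  rot[10] = $sassafraDU
Sorted (with $ < everything):
  sorted[0] = $sassafraDU
  sorted[1] = DU$sassafra
  sorted[2] = U$sassafraD
  sorted[3] = aDU$sassafr
  sorted[4] = afraDU$sass
  sorted[5] = assafraDU$s
  sorted[6] = fraDU$sassa
  sorted[7] = raDU$sassaf
  sorted[8] = safraDU$sas
  sorted[9] = sassafraDU$
  sorted[10] = ssafraDU$sa
sorted[10] = ssafraDU$sa

Answer: ssafraDU$sa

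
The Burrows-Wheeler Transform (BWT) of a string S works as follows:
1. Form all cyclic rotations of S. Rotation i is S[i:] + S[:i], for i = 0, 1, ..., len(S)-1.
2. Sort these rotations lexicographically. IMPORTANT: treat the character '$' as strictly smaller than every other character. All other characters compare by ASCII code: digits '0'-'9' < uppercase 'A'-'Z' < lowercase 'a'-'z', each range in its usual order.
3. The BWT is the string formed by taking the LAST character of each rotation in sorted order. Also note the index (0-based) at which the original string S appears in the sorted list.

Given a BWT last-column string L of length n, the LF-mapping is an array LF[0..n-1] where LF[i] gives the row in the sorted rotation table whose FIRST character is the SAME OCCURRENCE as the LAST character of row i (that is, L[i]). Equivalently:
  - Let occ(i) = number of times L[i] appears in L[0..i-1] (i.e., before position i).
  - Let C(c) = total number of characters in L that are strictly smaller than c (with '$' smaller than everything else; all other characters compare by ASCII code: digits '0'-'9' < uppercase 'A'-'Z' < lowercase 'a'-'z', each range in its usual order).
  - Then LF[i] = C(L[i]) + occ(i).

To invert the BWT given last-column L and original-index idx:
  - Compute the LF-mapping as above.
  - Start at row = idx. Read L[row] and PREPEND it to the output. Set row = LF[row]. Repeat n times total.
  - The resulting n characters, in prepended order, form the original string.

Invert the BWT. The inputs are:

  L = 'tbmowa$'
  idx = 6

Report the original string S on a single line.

Answer: wombat$

Derivation:
LF mapping: 5 2 3 4 6 1 0
Walk LF starting at row 6, prepending L[row]:
  step 1: row=6, L[6]='$', prepend. Next row=LF[6]=0
  step 2: row=0, L[0]='t', prepend. Next row=LF[0]=5
  step 3: row=5, L[5]='a', prepend. Next row=LF[5]=1
  step 4: row=1, L[1]='b', prepend. Next row=LF[1]=2
  step 5: row=2, L[2]='m', prepend. Next row=LF[2]=3
  step 6: row=3, L[3]='o', prepend. Next row=LF[3]=4
  step 7: row=4, L[4]='w', prepend. Next row=LF[4]=6
Reversed output: wombat$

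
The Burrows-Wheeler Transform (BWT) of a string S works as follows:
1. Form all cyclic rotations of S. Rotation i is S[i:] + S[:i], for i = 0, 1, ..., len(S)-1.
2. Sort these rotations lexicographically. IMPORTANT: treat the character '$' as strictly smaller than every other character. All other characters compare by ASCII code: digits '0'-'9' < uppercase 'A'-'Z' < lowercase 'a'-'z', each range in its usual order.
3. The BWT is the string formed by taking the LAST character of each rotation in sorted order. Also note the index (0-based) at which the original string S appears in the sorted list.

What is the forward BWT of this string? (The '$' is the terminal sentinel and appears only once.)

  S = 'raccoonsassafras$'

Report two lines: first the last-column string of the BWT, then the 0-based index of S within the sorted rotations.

All 17 rotations (rotation i = S[i:]+S[:i]):
  rot[0] = raccoonsassafras$
  rot[1] = accoonsassafras$r
  rot[2] = ccoonsassafras$ra
  rot[3] = coonsassafras$rac
  rot[4] = oonsassafras$racc
  rot[5] = onsassafras$racco
  rot[6] = nsassafras$raccoo
  rot[7] = sassafras$raccoon
  rot[8] = assafras$raccoons
  rot[9] = ssafras$raccoonsa
  rot[10] = safras$raccoonsas
  rot[11] = afras$raccoonsass
  rot[12] = fras$raccoonsassa
  rot[13] = ras$raccoonsassaf
  rot[14] = as$raccoonsassafr
  rot[15] = s$raccoonsassafra
  rot[16] = $raccoonsassafras
Sorted (with $ < everything):
  sorted[0] = $raccoonsassafras  (last char: 's')
  sorted[1] = accoonsassafras$r  (last char: 'r')
  sorted[2] = afras$raccoonsass  (last char: 's')
  sorted[3] = as$raccoonsassafr  (last char: 'r')
  sorted[4] = assafras$raccoons  (last char: 's')
  sorted[5] = ccoonsassafras$ra  (last char: 'a')
  sorted[6] = coonsassafras$rac  (last char: 'c')
  sorted[7] = fras$raccoonsassa  (last char: 'a')
  sorted[8] = nsassafras$raccoo  (last char: 'o')
  sorted[9] = onsassafras$racco  (last char: 'o')
  sorted[10] = oonsassafras$racc  (last char: 'c')
  sorted[11] = raccoonsassafras$  (last char: '$')
  sorted[12] = ras$raccoonsassaf  (last char: 'f')
  sorted[13] = s$raccoonsassafra  (last char: 'a')
  sorted[14] = safras$raccoonsas  (last char: 's')
  sorted[15] = sassafras$raccoon  (last char: 'n')
  sorted[16] = ssafras$raccoonsa  (last char: 'a')
Last column: srsrsacaooc$fasna
Original string S is at sorted index 11

Answer: srsrsacaooc$fasna
11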